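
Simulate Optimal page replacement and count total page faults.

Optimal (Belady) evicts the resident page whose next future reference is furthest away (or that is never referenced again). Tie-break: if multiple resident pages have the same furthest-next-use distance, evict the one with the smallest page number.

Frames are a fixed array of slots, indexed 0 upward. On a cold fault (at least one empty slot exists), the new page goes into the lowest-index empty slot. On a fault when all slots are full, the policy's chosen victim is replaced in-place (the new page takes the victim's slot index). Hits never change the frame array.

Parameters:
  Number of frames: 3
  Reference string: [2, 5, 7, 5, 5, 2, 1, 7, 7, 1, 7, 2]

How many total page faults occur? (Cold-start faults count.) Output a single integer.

Answer: 4

Derivation:
Step 0: ref 2 → FAULT, frames=[2,-,-]
Step 1: ref 5 → FAULT, frames=[2,5,-]
Step 2: ref 7 → FAULT, frames=[2,5,7]
Step 3: ref 5 → HIT, frames=[2,5,7]
Step 4: ref 5 → HIT, frames=[2,5,7]
Step 5: ref 2 → HIT, frames=[2,5,7]
Step 6: ref 1 → FAULT (evict 5), frames=[2,1,7]
Step 7: ref 7 → HIT, frames=[2,1,7]
Step 8: ref 7 → HIT, frames=[2,1,7]
Step 9: ref 1 → HIT, frames=[2,1,7]
Step 10: ref 7 → HIT, frames=[2,1,7]
Step 11: ref 2 → HIT, frames=[2,1,7]
Total faults: 4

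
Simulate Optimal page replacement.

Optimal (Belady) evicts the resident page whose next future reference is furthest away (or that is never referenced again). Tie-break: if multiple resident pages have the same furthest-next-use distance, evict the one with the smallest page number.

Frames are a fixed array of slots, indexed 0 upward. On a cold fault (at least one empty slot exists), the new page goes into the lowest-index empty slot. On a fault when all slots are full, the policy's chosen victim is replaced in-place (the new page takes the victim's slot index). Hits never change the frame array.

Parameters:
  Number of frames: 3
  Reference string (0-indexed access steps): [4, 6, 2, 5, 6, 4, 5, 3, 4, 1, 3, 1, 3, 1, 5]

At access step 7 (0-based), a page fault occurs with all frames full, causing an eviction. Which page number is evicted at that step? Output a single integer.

Step 0: ref 4 -> FAULT, frames=[4,-,-]
Step 1: ref 6 -> FAULT, frames=[4,6,-]
Step 2: ref 2 -> FAULT, frames=[4,6,2]
Step 3: ref 5 -> FAULT, evict 2, frames=[4,6,5]
Step 4: ref 6 -> HIT, frames=[4,6,5]
Step 5: ref 4 -> HIT, frames=[4,6,5]
Step 6: ref 5 -> HIT, frames=[4,6,5]
Step 7: ref 3 -> FAULT, evict 6, frames=[4,3,5]
At step 7: evicted page 6

Answer: 6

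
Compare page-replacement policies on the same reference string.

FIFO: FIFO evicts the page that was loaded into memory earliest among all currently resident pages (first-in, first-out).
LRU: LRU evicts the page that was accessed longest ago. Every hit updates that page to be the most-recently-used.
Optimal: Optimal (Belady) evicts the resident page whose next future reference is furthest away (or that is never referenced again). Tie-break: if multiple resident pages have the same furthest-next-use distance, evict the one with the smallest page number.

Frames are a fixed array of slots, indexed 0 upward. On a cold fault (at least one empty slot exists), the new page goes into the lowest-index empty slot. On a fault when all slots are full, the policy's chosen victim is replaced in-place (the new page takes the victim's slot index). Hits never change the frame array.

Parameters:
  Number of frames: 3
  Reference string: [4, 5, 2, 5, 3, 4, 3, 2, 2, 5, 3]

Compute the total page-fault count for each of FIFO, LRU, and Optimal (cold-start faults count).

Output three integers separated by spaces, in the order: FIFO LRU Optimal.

Answer: 6 7 5

Derivation:
--- FIFO ---
  step 0: ref 4 -> FAULT, frames=[4,-,-] (faults so far: 1)
  step 1: ref 5 -> FAULT, frames=[4,5,-] (faults so far: 2)
  step 2: ref 2 -> FAULT, frames=[4,5,2] (faults so far: 3)
  step 3: ref 5 -> HIT, frames=[4,5,2] (faults so far: 3)
  step 4: ref 3 -> FAULT, evict 4, frames=[3,5,2] (faults so far: 4)
  step 5: ref 4 -> FAULT, evict 5, frames=[3,4,2] (faults so far: 5)
  step 6: ref 3 -> HIT, frames=[3,4,2] (faults so far: 5)
  step 7: ref 2 -> HIT, frames=[3,4,2] (faults so far: 5)
  step 8: ref 2 -> HIT, frames=[3,4,2] (faults so far: 5)
  step 9: ref 5 -> FAULT, evict 2, frames=[3,4,5] (faults so far: 6)
  step 10: ref 3 -> HIT, frames=[3,4,5] (faults so far: 6)
  FIFO total faults: 6
--- LRU ---
  step 0: ref 4 -> FAULT, frames=[4,-,-] (faults so far: 1)
  step 1: ref 5 -> FAULT, frames=[4,5,-] (faults so far: 2)
  step 2: ref 2 -> FAULT, frames=[4,5,2] (faults so far: 3)
  step 3: ref 5 -> HIT, frames=[4,5,2] (faults so far: 3)
  step 4: ref 3 -> FAULT, evict 4, frames=[3,5,2] (faults so far: 4)
  step 5: ref 4 -> FAULT, evict 2, frames=[3,5,4] (faults so far: 5)
  step 6: ref 3 -> HIT, frames=[3,5,4] (faults so far: 5)
  step 7: ref 2 -> FAULT, evict 5, frames=[3,2,4] (faults so far: 6)
  step 8: ref 2 -> HIT, frames=[3,2,4] (faults so far: 6)
  step 9: ref 5 -> FAULT, evict 4, frames=[3,2,5] (faults so far: 7)
  step 10: ref 3 -> HIT, frames=[3,2,5] (faults so far: 7)
  LRU total faults: 7
--- Optimal ---
  step 0: ref 4 -> FAULT, frames=[4,-,-] (faults so far: 1)
  step 1: ref 5 -> FAULT, frames=[4,5,-] (faults so far: 2)
  step 2: ref 2 -> FAULT, frames=[4,5,2] (faults so far: 3)
  step 3: ref 5 -> HIT, frames=[4,5,2] (faults so far: 3)
  step 4: ref 3 -> FAULT, evict 5, frames=[4,3,2] (faults so far: 4)
  step 5: ref 4 -> HIT, frames=[4,3,2] (faults so far: 4)
  step 6: ref 3 -> HIT, frames=[4,3,2] (faults so far: 4)
  step 7: ref 2 -> HIT, frames=[4,3,2] (faults so far: 4)
  step 8: ref 2 -> HIT, frames=[4,3,2] (faults so far: 4)
  step 9: ref 5 -> FAULT, evict 2, frames=[4,3,5] (faults so far: 5)
  step 10: ref 3 -> HIT, frames=[4,3,5] (faults so far: 5)
  Optimal total faults: 5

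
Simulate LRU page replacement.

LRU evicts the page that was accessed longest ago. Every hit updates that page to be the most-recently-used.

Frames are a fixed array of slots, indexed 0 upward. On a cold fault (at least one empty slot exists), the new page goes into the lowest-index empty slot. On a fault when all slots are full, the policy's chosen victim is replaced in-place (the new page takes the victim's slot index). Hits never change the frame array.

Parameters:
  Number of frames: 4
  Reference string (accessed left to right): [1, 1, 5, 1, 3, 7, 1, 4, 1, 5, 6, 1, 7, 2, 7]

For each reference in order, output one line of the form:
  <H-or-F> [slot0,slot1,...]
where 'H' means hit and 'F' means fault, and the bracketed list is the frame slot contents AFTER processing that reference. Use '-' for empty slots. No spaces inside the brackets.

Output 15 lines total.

F [1,-,-,-]
H [1,-,-,-]
F [1,5,-,-]
H [1,5,-,-]
F [1,5,3,-]
F [1,5,3,7]
H [1,5,3,7]
F [1,4,3,7]
H [1,4,3,7]
F [1,4,5,7]
F [1,4,5,6]
H [1,4,5,6]
F [1,7,5,6]
F [1,7,2,6]
H [1,7,2,6]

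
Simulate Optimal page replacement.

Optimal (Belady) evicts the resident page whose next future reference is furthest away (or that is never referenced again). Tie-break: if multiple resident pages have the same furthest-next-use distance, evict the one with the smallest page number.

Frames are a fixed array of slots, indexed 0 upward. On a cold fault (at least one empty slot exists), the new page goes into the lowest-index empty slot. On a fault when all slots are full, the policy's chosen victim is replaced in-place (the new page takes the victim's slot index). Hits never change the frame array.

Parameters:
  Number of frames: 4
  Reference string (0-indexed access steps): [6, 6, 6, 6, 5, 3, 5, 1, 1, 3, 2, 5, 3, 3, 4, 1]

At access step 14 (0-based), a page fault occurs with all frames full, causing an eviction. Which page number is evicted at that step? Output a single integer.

Answer: 2

Derivation:
Step 0: ref 6 -> FAULT, frames=[6,-,-,-]
Step 1: ref 6 -> HIT, frames=[6,-,-,-]
Step 2: ref 6 -> HIT, frames=[6,-,-,-]
Step 3: ref 6 -> HIT, frames=[6,-,-,-]
Step 4: ref 5 -> FAULT, frames=[6,5,-,-]
Step 5: ref 3 -> FAULT, frames=[6,5,3,-]
Step 6: ref 5 -> HIT, frames=[6,5,3,-]
Step 7: ref 1 -> FAULT, frames=[6,5,3,1]
Step 8: ref 1 -> HIT, frames=[6,5,3,1]
Step 9: ref 3 -> HIT, frames=[6,5,3,1]
Step 10: ref 2 -> FAULT, evict 6, frames=[2,5,3,1]
Step 11: ref 5 -> HIT, frames=[2,5,3,1]
Step 12: ref 3 -> HIT, frames=[2,5,3,1]
Step 13: ref 3 -> HIT, frames=[2,5,3,1]
Step 14: ref 4 -> FAULT, evict 2, frames=[4,5,3,1]
At step 14: evicted page 2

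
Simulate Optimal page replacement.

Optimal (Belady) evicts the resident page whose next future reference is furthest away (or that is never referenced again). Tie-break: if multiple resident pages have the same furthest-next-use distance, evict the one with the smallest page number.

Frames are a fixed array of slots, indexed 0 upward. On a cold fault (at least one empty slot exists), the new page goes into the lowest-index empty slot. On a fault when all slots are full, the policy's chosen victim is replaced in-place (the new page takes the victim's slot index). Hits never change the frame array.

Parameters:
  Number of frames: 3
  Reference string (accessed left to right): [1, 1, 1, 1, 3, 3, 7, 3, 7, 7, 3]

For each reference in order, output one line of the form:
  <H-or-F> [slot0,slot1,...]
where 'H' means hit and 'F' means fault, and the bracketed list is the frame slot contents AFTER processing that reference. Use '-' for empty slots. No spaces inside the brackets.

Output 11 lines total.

F [1,-,-]
H [1,-,-]
H [1,-,-]
H [1,-,-]
F [1,3,-]
H [1,3,-]
F [1,3,7]
H [1,3,7]
H [1,3,7]
H [1,3,7]
H [1,3,7]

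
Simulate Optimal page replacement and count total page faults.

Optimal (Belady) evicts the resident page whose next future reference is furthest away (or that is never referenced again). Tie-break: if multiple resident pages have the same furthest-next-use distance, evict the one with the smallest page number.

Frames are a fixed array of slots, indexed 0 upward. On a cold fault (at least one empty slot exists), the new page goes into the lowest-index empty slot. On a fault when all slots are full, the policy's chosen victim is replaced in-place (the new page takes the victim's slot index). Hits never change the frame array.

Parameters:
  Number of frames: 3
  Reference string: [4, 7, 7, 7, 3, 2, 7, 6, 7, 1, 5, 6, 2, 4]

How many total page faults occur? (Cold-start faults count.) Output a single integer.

Step 0: ref 4 → FAULT, frames=[4,-,-]
Step 1: ref 7 → FAULT, frames=[4,7,-]
Step 2: ref 7 → HIT, frames=[4,7,-]
Step 3: ref 7 → HIT, frames=[4,7,-]
Step 4: ref 3 → FAULT, frames=[4,7,3]
Step 5: ref 2 → FAULT (evict 3), frames=[4,7,2]
Step 6: ref 7 → HIT, frames=[4,7,2]
Step 7: ref 6 → FAULT (evict 4), frames=[6,7,2]
Step 8: ref 7 → HIT, frames=[6,7,2]
Step 9: ref 1 → FAULT (evict 7), frames=[6,1,2]
Step 10: ref 5 → FAULT (evict 1), frames=[6,5,2]
Step 11: ref 6 → HIT, frames=[6,5,2]
Step 12: ref 2 → HIT, frames=[6,5,2]
Step 13: ref 4 → FAULT (evict 2), frames=[6,5,4]
Total faults: 8

Answer: 8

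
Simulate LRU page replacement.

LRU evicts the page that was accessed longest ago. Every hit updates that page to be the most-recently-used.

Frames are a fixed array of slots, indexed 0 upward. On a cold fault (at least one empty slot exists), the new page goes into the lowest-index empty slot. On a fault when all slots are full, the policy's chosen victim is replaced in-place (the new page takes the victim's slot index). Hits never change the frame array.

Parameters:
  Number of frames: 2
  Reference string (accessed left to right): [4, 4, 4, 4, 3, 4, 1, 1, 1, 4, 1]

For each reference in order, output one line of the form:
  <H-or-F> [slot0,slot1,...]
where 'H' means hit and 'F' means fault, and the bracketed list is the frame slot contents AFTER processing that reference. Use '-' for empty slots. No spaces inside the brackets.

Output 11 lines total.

F [4,-]
H [4,-]
H [4,-]
H [4,-]
F [4,3]
H [4,3]
F [4,1]
H [4,1]
H [4,1]
H [4,1]
H [4,1]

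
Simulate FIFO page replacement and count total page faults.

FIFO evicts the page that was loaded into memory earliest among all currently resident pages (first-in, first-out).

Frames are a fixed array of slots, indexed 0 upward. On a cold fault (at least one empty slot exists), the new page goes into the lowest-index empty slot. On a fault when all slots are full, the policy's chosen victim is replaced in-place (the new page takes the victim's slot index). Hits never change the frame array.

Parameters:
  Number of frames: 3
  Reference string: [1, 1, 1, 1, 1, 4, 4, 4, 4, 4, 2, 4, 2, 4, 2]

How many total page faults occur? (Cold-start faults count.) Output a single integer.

Step 0: ref 1 → FAULT, frames=[1,-,-]
Step 1: ref 1 → HIT, frames=[1,-,-]
Step 2: ref 1 → HIT, frames=[1,-,-]
Step 3: ref 1 → HIT, frames=[1,-,-]
Step 4: ref 1 → HIT, frames=[1,-,-]
Step 5: ref 4 → FAULT, frames=[1,4,-]
Step 6: ref 4 → HIT, frames=[1,4,-]
Step 7: ref 4 → HIT, frames=[1,4,-]
Step 8: ref 4 → HIT, frames=[1,4,-]
Step 9: ref 4 → HIT, frames=[1,4,-]
Step 10: ref 2 → FAULT, frames=[1,4,2]
Step 11: ref 4 → HIT, frames=[1,4,2]
Step 12: ref 2 → HIT, frames=[1,4,2]
Step 13: ref 4 → HIT, frames=[1,4,2]
Step 14: ref 2 → HIT, frames=[1,4,2]
Total faults: 3

Answer: 3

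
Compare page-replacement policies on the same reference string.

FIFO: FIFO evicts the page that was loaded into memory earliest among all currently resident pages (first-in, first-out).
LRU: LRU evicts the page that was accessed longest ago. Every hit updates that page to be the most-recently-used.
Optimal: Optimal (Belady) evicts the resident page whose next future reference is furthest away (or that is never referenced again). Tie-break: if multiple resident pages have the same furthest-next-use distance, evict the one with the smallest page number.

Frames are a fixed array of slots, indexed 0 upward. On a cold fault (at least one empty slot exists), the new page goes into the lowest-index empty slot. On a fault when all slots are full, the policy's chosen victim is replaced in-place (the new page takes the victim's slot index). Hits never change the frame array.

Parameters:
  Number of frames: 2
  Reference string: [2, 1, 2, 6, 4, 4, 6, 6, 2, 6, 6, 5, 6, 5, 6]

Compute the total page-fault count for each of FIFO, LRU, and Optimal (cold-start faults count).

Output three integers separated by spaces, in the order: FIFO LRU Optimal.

Answer: 7 6 6

Derivation:
--- FIFO ---
  step 0: ref 2 -> FAULT, frames=[2,-] (faults so far: 1)
  step 1: ref 1 -> FAULT, frames=[2,1] (faults so far: 2)
  step 2: ref 2 -> HIT, frames=[2,1] (faults so far: 2)
  step 3: ref 6 -> FAULT, evict 2, frames=[6,1] (faults so far: 3)
  step 4: ref 4 -> FAULT, evict 1, frames=[6,4] (faults so far: 4)
  step 5: ref 4 -> HIT, frames=[6,4] (faults so far: 4)
  step 6: ref 6 -> HIT, frames=[6,4] (faults so far: 4)
  step 7: ref 6 -> HIT, frames=[6,4] (faults so far: 4)
  step 8: ref 2 -> FAULT, evict 6, frames=[2,4] (faults so far: 5)
  step 9: ref 6 -> FAULT, evict 4, frames=[2,6] (faults so far: 6)
  step 10: ref 6 -> HIT, frames=[2,6] (faults so far: 6)
  step 11: ref 5 -> FAULT, evict 2, frames=[5,6] (faults so far: 7)
  step 12: ref 6 -> HIT, frames=[5,6] (faults so far: 7)
  step 13: ref 5 -> HIT, frames=[5,6] (faults so far: 7)
  step 14: ref 6 -> HIT, frames=[5,6] (faults so far: 7)
  FIFO total faults: 7
--- LRU ---
  step 0: ref 2 -> FAULT, frames=[2,-] (faults so far: 1)
  step 1: ref 1 -> FAULT, frames=[2,1] (faults so far: 2)
  step 2: ref 2 -> HIT, frames=[2,1] (faults so far: 2)
  step 3: ref 6 -> FAULT, evict 1, frames=[2,6] (faults so far: 3)
  step 4: ref 4 -> FAULT, evict 2, frames=[4,6] (faults so far: 4)
  step 5: ref 4 -> HIT, frames=[4,6] (faults so far: 4)
  step 6: ref 6 -> HIT, frames=[4,6] (faults so far: 4)
  step 7: ref 6 -> HIT, frames=[4,6] (faults so far: 4)
  step 8: ref 2 -> FAULT, evict 4, frames=[2,6] (faults so far: 5)
  step 9: ref 6 -> HIT, frames=[2,6] (faults so far: 5)
  step 10: ref 6 -> HIT, frames=[2,6] (faults so far: 5)
  step 11: ref 5 -> FAULT, evict 2, frames=[5,6] (faults so far: 6)
  step 12: ref 6 -> HIT, frames=[5,6] (faults so far: 6)
  step 13: ref 5 -> HIT, frames=[5,6] (faults so far: 6)
  step 14: ref 6 -> HIT, frames=[5,6] (faults so far: 6)
  LRU total faults: 6
--- Optimal ---
  step 0: ref 2 -> FAULT, frames=[2,-] (faults so far: 1)
  step 1: ref 1 -> FAULT, frames=[2,1] (faults so far: 2)
  step 2: ref 2 -> HIT, frames=[2,1] (faults so far: 2)
  step 3: ref 6 -> FAULT, evict 1, frames=[2,6] (faults so far: 3)
  step 4: ref 4 -> FAULT, evict 2, frames=[4,6] (faults so far: 4)
  step 5: ref 4 -> HIT, frames=[4,6] (faults so far: 4)
  step 6: ref 6 -> HIT, frames=[4,6] (faults so far: 4)
  step 7: ref 6 -> HIT, frames=[4,6] (faults so far: 4)
  step 8: ref 2 -> FAULT, evict 4, frames=[2,6] (faults so far: 5)
  step 9: ref 6 -> HIT, frames=[2,6] (faults so far: 5)
  step 10: ref 6 -> HIT, frames=[2,6] (faults so far: 5)
  step 11: ref 5 -> FAULT, evict 2, frames=[5,6] (faults so far: 6)
  step 12: ref 6 -> HIT, frames=[5,6] (faults so far: 6)
  step 13: ref 5 -> HIT, frames=[5,6] (faults so far: 6)
  step 14: ref 6 -> HIT, frames=[5,6] (faults so far: 6)
  Optimal total faults: 6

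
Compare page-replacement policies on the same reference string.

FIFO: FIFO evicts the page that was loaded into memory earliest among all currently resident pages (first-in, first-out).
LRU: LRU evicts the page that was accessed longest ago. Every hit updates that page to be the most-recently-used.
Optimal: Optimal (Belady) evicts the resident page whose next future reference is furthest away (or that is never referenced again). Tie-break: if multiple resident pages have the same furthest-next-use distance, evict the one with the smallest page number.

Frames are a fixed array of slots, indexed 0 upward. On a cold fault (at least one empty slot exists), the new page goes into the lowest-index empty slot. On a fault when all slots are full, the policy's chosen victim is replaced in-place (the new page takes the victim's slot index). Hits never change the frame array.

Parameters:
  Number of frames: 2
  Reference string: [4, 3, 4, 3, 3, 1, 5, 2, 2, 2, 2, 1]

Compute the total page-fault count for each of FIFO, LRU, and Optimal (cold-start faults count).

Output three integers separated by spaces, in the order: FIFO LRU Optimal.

Answer: 6 6 5

Derivation:
--- FIFO ---
  step 0: ref 4 -> FAULT, frames=[4,-] (faults so far: 1)
  step 1: ref 3 -> FAULT, frames=[4,3] (faults so far: 2)
  step 2: ref 4 -> HIT, frames=[4,3] (faults so far: 2)
  step 3: ref 3 -> HIT, frames=[4,3] (faults so far: 2)
  step 4: ref 3 -> HIT, frames=[4,3] (faults so far: 2)
  step 5: ref 1 -> FAULT, evict 4, frames=[1,3] (faults so far: 3)
  step 6: ref 5 -> FAULT, evict 3, frames=[1,5] (faults so far: 4)
  step 7: ref 2 -> FAULT, evict 1, frames=[2,5] (faults so far: 5)
  step 8: ref 2 -> HIT, frames=[2,5] (faults so far: 5)
  step 9: ref 2 -> HIT, frames=[2,5] (faults so far: 5)
  step 10: ref 2 -> HIT, frames=[2,5] (faults so far: 5)
  step 11: ref 1 -> FAULT, evict 5, frames=[2,1] (faults so far: 6)
  FIFO total faults: 6
--- LRU ---
  step 0: ref 4 -> FAULT, frames=[4,-] (faults so far: 1)
  step 1: ref 3 -> FAULT, frames=[4,3] (faults so far: 2)
  step 2: ref 4 -> HIT, frames=[4,3] (faults so far: 2)
  step 3: ref 3 -> HIT, frames=[4,3] (faults so far: 2)
  step 4: ref 3 -> HIT, frames=[4,3] (faults so far: 2)
  step 5: ref 1 -> FAULT, evict 4, frames=[1,3] (faults so far: 3)
  step 6: ref 5 -> FAULT, evict 3, frames=[1,5] (faults so far: 4)
  step 7: ref 2 -> FAULT, evict 1, frames=[2,5] (faults so far: 5)
  step 8: ref 2 -> HIT, frames=[2,5] (faults so far: 5)
  step 9: ref 2 -> HIT, frames=[2,5] (faults so far: 5)
  step 10: ref 2 -> HIT, frames=[2,5] (faults so far: 5)
  step 11: ref 1 -> FAULT, evict 5, frames=[2,1] (faults so far: 6)
  LRU total faults: 6
--- Optimal ---
  step 0: ref 4 -> FAULT, frames=[4,-] (faults so far: 1)
  step 1: ref 3 -> FAULT, frames=[4,3] (faults so far: 2)
  step 2: ref 4 -> HIT, frames=[4,3] (faults so far: 2)
  step 3: ref 3 -> HIT, frames=[4,3] (faults so far: 2)
  step 4: ref 3 -> HIT, frames=[4,3] (faults so far: 2)
  step 5: ref 1 -> FAULT, evict 3, frames=[4,1] (faults so far: 3)
  step 6: ref 5 -> FAULT, evict 4, frames=[5,1] (faults so far: 4)
  step 7: ref 2 -> FAULT, evict 5, frames=[2,1] (faults so far: 5)
  step 8: ref 2 -> HIT, frames=[2,1] (faults so far: 5)
  step 9: ref 2 -> HIT, frames=[2,1] (faults so far: 5)
  step 10: ref 2 -> HIT, frames=[2,1] (faults so far: 5)
  step 11: ref 1 -> HIT, frames=[2,1] (faults so far: 5)
  Optimal total faults: 5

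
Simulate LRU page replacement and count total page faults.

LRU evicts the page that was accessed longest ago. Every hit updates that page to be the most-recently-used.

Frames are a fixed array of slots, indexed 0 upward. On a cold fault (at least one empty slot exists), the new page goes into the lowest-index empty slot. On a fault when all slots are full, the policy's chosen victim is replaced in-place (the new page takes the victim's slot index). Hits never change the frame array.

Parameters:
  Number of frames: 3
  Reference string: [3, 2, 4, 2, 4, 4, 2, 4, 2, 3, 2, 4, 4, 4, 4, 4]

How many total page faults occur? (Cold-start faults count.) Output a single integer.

Answer: 3

Derivation:
Step 0: ref 3 → FAULT, frames=[3,-,-]
Step 1: ref 2 → FAULT, frames=[3,2,-]
Step 2: ref 4 → FAULT, frames=[3,2,4]
Step 3: ref 2 → HIT, frames=[3,2,4]
Step 4: ref 4 → HIT, frames=[3,2,4]
Step 5: ref 4 → HIT, frames=[3,2,4]
Step 6: ref 2 → HIT, frames=[3,2,4]
Step 7: ref 4 → HIT, frames=[3,2,4]
Step 8: ref 2 → HIT, frames=[3,2,4]
Step 9: ref 3 → HIT, frames=[3,2,4]
Step 10: ref 2 → HIT, frames=[3,2,4]
Step 11: ref 4 → HIT, frames=[3,2,4]
Step 12: ref 4 → HIT, frames=[3,2,4]
Step 13: ref 4 → HIT, frames=[3,2,4]
Step 14: ref 4 → HIT, frames=[3,2,4]
Step 15: ref 4 → HIT, frames=[3,2,4]
Total faults: 3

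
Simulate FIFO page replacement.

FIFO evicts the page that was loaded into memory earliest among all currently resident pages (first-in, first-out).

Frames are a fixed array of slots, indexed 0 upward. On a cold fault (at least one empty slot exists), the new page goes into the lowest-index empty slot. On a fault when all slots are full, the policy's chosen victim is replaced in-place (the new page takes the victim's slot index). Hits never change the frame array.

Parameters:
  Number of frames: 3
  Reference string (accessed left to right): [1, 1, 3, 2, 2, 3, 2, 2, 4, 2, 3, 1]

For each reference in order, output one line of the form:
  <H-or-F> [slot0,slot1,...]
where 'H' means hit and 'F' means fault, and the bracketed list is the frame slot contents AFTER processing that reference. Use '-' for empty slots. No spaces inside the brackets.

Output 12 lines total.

F [1,-,-]
H [1,-,-]
F [1,3,-]
F [1,3,2]
H [1,3,2]
H [1,3,2]
H [1,3,2]
H [1,3,2]
F [4,3,2]
H [4,3,2]
H [4,3,2]
F [4,1,2]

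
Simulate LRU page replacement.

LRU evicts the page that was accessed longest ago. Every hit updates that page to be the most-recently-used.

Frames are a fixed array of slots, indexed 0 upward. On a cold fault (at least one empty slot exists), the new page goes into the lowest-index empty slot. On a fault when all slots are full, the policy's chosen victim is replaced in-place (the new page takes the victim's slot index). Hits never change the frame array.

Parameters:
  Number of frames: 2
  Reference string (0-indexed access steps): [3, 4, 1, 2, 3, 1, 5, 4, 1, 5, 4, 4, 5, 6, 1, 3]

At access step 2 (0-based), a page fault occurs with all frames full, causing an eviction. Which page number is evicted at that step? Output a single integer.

Step 0: ref 3 -> FAULT, frames=[3,-]
Step 1: ref 4 -> FAULT, frames=[3,4]
Step 2: ref 1 -> FAULT, evict 3, frames=[1,4]
At step 2: evicted page 3

Answer: 3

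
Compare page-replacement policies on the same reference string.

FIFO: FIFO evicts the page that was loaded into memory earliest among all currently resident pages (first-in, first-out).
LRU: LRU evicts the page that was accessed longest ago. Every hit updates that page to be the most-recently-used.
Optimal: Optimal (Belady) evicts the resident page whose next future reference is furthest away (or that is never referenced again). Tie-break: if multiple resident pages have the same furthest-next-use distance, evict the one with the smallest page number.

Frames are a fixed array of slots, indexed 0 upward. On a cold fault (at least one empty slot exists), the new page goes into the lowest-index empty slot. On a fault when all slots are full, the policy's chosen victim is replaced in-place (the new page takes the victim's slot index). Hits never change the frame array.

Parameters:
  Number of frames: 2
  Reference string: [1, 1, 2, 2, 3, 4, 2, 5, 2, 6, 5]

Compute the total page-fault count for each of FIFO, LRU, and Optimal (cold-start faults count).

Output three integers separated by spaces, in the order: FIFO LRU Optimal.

Answer: 7 8 6

Derivation:
--- FIFO ---
  step 0: ref 1 -> FAULT, frames=[1,-] (faults so far: 1)
  step 1: ref 1 -> HIT, frames=[1,-] (faults so far: 1)
  step 2: ref 2 -> FAULT, frames=[1,2] (faults so far: 2)
  step 3: ref 2 -> HIT, frames=[1,2] (faults so far: 2)
  step 4: ref 3 -> FAULT, evict 1, frames=[3,2] (faults so far: 3)
  step 5: ref 4 -> FAULT, evict 2, frames=[3,4] (faults so far: 4)
  step 6: ref 2 -> FAULT, evict 3, frames=[2,4] (faults so far: 5)
  step 7: ref 5 -> FAULT, evict 4, frames=[2,5] (faults so far: 6)
  step 8: ref 2 -> HIT, frames=[2,5] (faults so far: 6)
  step 9: ref 6 -> FAULT, evict 2, frames=[6,5] (faults so far: 7)
  step 10: ref 5 -> HIT, frames=[6,5] (faults so far: 7)
  FIFO total faults: 7
--- LRU ---
  step 0: ref 1 -> FAULT, frames=[1,-] (faults so far: 1)
  step 1: ref 1 -> HIT, frames=[1,-] (faults so far: 1)
  step 2: ref 2 -> FAULT, frames=[1,2] (faults so far: 2)
  step 3: ref 2 -> HIT, frames=[1,2] (faults so far: 2)
  step 4: ref 3 -> FAULT, evict 1, frames=[3,2] (faults so far: 3)
  step 5: ref 4 -> FAULT, evict 2, frames=[3,4] (faults so far: 4)
  step 6: ref 2 -> FAULT, evict 3, frames=[2,4] (faults so far: 5)
  step 7: ref 5 -> FAULT, evict 4, frames=[2,5] (faults so far: 6)
  step 8: ref 2 -> HIT, frames=[2,5] (faults so far: 6)
  step 9: ref 6 -> FAULT, evict 5, frames=[2,6] (faults so far: 7)
  step 10: ref 5 -> FAULT, evict 2, frames=[5,6] (faults so far: 8)
  LRU total faults: 8
--- Optimal ---
  step 0: ref 1 -> FAULT, frames=[1,-] (faults so far: 1)
  step 1: ref 1 -> HIT, frames=[1,-] (faults so far: 1)
  step 2: ref 2 -> FAULT, frames=[1,2] (faults so far: 2)
  step 3: ref 2 -> HIT, frames=[1,2] (faults so far: 2)
  step 4: ref 3 -> FAULT, evict 1, frames=[3,2] (faults so far: 3)
  step 5: ref 4 -> FAULT, evict 3, frames=[4,2] (faults so far: 4)
  step 6: ref 2 -> HIT, frames=[4,2] (faults so far: 4)
  step 7: ref 5 -> FAULT, evict 4, frames=[5,2] (faults so far: 5)
  step 8: ref 2 -> HIT, frames=[5,2] (faults so far: 5)
  step 9: ref 6 -> FAULT, evict 2, frames=[5,6] (faults so far: 6)
  step 10: ref 5 -> HIT, frames=[5,6] (faults so far: 6)
  Optimal total faults: 6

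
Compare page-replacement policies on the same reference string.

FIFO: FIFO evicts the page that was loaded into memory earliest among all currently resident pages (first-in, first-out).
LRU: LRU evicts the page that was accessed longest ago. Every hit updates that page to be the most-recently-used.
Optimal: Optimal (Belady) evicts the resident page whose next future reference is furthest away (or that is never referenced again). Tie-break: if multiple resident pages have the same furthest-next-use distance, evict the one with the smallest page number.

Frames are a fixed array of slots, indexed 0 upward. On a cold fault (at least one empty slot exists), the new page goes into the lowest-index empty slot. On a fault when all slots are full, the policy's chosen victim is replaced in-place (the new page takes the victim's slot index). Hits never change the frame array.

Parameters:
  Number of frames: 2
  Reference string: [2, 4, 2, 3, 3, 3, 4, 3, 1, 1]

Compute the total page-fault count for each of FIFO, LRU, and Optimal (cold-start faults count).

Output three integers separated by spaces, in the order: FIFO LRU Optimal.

--- FIFO ---
  step 0: ref 2 -> FAULT, frames=[2,-] (faults so far: 1)
  step 1: ref 4 -> FAULT, frames=[2,4] (faults so far: 2)
  step 2: ref 2 -> HIT, frames=[2,4] (faults so far: 2)
  step 3: ref 3 -> FAULT, evict 2, frames=[3,4] (faults so far: 3)
  step 4: ref 3 -> HIT, frames=[3,4] (faults so far: 3)
  step 5: ref 3 -> HIT, frames=[3,4] (faults so far: 3)
  step 6: ref 4 -> HIT, frames=[3,4] (faults so far: 3)
  step 7: ref 3 -> HIT, frames=[3,4] (faults so far: 3)
  step 8: ref 1 -> FAULT, evict 4, frames=[3,1] (faults so far: 4)
  step 9: ref 1 -> HIT, frames=[3,1] (faults so far: 4)
  FIFO total faults: 4
--- LRU ---
  step 0: ref 2 -> FAULT, frames=[2,-] (faults so far: 1)
  step 1: ref 4 -> FAULT, frames=[2,4] (faults so far: 2)
  step 2: ref 2 -> HIT, frames=[2,4] (faults so far: 2)
  step 3: ref 3 -> FAULT, evict 4, frames=[2,3] (faults so far: 3)
  step 4: ref 3 -> HIT, frames=[2,3] (faults so far: 3)
  step 5: ref 3 -> HIT, frames=[2,3] (faults so far: 3)
  step 6: ref 4 -> FAULT, evict 2, frames=[4,3] (faults so far: 4)
  step 7: ref 3 -> HIT, frames=[4,3] (faults so far: 4)
  step 8: ref 1 -> FAULT, evict 4, frames=[1,3] (faults so far: 5)
  step 9: ref 1 -> HIT, frames=[1,3] (faults so far: 5)
  LRU total faults: 5
--- Optimal ---
  step 0: ref 2 -> FAULT, frames=[2,-] (faults so far: 1)
  step 1: ref 4 -> FAULT, frames=[2,4] (faults so far: 2)
  step 2: ref 2 -> HIT, frames=[2,4] (faults so far: 2)
  step 3: ref 3 -> FAULT, evict 2, frames=[3,4] (faults so far: 3)
  step 4: ref 3 -> HIT, frames=[3,4] (faults so far: 3)
  step 5: ref 3 -> HIT, frames=[3,4] (faults so far: 3)
  step 6: ref 4 -> HIT, frames=[3,4] (faults so far: 3)
  step 7: ref 3 -> HIT, frames=[3,4] (faults so far: 3)
  step 8: ref 1 -> FAULT, evict 3, frames=[1,4] (faults so far: 4)
  step 9: ref 1 -> HIT, frames=[1,4] (faults so far: 4)
  Optimal total faults: 4

Answer: 4 5 4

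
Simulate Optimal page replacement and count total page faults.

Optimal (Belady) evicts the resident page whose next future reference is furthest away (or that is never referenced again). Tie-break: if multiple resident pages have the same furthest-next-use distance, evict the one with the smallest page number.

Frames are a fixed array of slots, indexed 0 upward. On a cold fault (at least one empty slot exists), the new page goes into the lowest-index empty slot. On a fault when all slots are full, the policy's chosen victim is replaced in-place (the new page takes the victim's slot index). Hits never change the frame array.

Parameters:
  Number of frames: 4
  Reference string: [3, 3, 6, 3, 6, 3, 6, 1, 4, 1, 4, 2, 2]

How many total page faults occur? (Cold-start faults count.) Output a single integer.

Answer: 5

Derivation:
Step 0: ref 3 → FAULT, frames=[3,-,-,-]
Step 1: ref 3 → HIT, frames=[3,-,-,-]
Step 2: ref 6 → FAULT, frames=[3,6,-,-]
Step 3: ref 3 → HIT, frames=[3,6,-,-]
Step 4: ref 6 → HIT, frames=[3,6,-,-]
Step 5: ref 3 → HIT, frames=[3,6,-,-]
Step 6: ref 6 → HIT, frames=[3,6,-,-]
Step 7: ref 1 → FAULT, frames=[3,6,1,-]
Step 8: ref 4 → FAULT, frames=[3,6,1,4]
Step 9: ref 1 → HIT, frames=[3,6,1,4]
Step 10: ref 4 → HIT, frames=[3,6,1,4]
Step 11: ref 2 → FAULT (evict 1), frames=[3,6,2,4]
Step 12: ref 2 → HIT, frames=[3,6,2,4]
Total faults: 5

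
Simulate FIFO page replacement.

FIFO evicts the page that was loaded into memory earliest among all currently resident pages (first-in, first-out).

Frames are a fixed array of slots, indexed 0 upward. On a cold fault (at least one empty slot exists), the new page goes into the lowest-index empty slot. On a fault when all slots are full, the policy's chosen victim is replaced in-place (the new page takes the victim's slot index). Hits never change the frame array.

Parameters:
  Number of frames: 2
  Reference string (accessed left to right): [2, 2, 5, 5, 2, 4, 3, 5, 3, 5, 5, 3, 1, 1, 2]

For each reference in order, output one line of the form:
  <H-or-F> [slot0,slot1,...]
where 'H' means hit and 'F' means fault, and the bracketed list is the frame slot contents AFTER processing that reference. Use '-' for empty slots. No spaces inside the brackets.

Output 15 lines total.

F [2,-]
H [2,-]
F [2,5]
H [2,5]
H [2,5]
F [4,5]
F [4,3]
F [5,3]
H [5,3]
H [5,3]
H [5,3]
H [5,3]
F [5,1]
H [5,1]
F [2,1]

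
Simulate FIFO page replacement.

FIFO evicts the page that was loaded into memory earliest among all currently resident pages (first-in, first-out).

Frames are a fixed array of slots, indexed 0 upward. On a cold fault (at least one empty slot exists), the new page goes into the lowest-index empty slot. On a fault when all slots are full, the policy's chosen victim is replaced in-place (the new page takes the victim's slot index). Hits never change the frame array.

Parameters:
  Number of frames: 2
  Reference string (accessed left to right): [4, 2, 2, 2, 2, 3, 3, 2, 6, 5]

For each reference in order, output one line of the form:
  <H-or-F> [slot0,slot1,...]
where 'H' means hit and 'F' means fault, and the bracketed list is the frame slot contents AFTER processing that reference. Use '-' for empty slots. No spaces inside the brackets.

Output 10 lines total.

F [4,-]
F [4,2]
H [4,2]
H [4,2]
H [4,2]
F [3,2]
H [3,2]
H [3,2]
F [3,6]
F [5,6]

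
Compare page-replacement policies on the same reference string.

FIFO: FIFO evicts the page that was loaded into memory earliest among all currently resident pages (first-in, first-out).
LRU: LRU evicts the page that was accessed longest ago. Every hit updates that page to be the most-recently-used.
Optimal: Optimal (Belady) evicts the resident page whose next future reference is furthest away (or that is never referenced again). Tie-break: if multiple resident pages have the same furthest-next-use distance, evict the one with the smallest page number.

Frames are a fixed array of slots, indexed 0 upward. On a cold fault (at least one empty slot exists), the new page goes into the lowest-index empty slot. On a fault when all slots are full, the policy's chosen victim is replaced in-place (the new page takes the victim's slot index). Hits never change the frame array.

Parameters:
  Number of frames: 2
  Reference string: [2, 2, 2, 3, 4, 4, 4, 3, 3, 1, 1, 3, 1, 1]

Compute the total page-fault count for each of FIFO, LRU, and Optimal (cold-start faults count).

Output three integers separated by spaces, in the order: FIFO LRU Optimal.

Answer: 5 4 4

Derivation:
--- FIFO ---
  step 0: ref 2 -> FAULT, frames=[2,-] (faults so far: 1)
  step 1: ref 2 -> HIT, frames=[2,-] (faults so far: 1)
  step 2: ref 2 -> HIT, frames=[2,-] (faults so far: 1)
  step 3: ref 3 -> FAULT, frames=[2,3] (faults so far: 2)
  step 4: ref 4 -> FAULT, evict 2, frames=[4,3] (faults so far: 3)
  step 5: ref 4 -> HIT, frames=[4,3] (faults so far: 3)
  step 6: ref 4 -> HIT, frames=[4,3] (faults so far: 3)
  step 7: ref 3 -> HIT, frames=[4,3] (faults so far: 3)
  step 8: ref 3 -> HIT, frames=[4,3] (faults so far: 3)
  step 9: ref 1 -> FAULT, evict 3, frames=[4,1] (faults so far: 4)
  step 10: ref 1 -> HIT, frames=[4,1] (faults so far: 4)
  step 11: ref 3 -> FAULT, evict 4, frames=[3,1] (faults so far: 5)
  step 12: ref 1 -> HIT, frames=[3,1] (faults so far: 5)
  step 13: ref 1 -> HIT, frames=[3,1] (faults so far: 5)
  FIFO total faults: 5
--- LRU ---
  step 0: ref 2 -> FAULT, frames=[2,-] (faults so far: 1)
  step 1: ref 2 -> HIT, frames=[2,-] (faults so far: 1)
  step 2: ref 2 -> HIT, frames=[2,-] (faults so far: 1)
  step 3: ref 3 -> FAULT, frames=[2,3] (faults so far: 2)
  step 4: ref 4 -> FAULT, evict 2, frames=[4,3] (faults so far: 3)
  step 5: ref 4 -> HIT, frames=[4,3] (faults so far: 3)
  step 6: ref 4 -> HIT, frames=[4,3] (faults so far: 3)
  step 7: ref 3 -> HIT, frames=[4,3] (faults so far: 3)
  step 8: ref 3 -> HIT, frames=[4,3] (faults so far: 3)
  step 9: ref 1 -> FAULT, evict 4, frames=[1,3] (faults so far: 4)
  step 10: ref 1 -> HIT, frames=[1,3] (faults so far: 4)
  step 11: ref 3 -> HIT, frames=[1,3] (faults so far: 4)
  step 12: ref 1 -> HIT, frames=[1,3] (faults so far: 4)
  step 13: ref 1 -> HIT, frames=[1,3] (faults so far: 4)
  LRU total faults: 4
--- Optimal ---
  step 0: ref 2 -> FAULT, frames=[2,-] (faults so far: 1)
  step 1: ref 2 -> HIT, frames=[2,-] (faults so far: 1)
  step 2: ref 2 -> HIT, frames=[2,-] (faults so far: 1)
  step 3: ref 3 -> FAULT, frames=[2,3] (faults so far: 2)
  step 4: ref 4 -> FAULT, evict 2, frames=[4,3] (faults so far: 3)
  step 5: ref 4 -> HIT, frames=[4,3] (faults so far: 3)
  step 6: ref 4 -> HIT, frames=[4,3] (faults so far: 3)
  step 7: ref 3 -> HIT, frames=[4,3] (faults so far: 3)
  step 8: ref 3 -> HIT, frames=[4,3] (faults so far: 3)
  step 9: ref 1 -> FAULT, evict 4, frames=[1,3] (faults so far: 4)
  step 10: ref 1 -> HIT, frames=[1,3] (faults so far: 4)
  step 11: ref 3 -> HIT, frames=[1,3] (faults so far: 4)
  step 12: ref 1 -> HIT, frames=[1,3] (faults so far: 4)
  step 13: ref 1 -> HIT, frames=[1,3] (faults so far: 4)
  Optimal total faults: 4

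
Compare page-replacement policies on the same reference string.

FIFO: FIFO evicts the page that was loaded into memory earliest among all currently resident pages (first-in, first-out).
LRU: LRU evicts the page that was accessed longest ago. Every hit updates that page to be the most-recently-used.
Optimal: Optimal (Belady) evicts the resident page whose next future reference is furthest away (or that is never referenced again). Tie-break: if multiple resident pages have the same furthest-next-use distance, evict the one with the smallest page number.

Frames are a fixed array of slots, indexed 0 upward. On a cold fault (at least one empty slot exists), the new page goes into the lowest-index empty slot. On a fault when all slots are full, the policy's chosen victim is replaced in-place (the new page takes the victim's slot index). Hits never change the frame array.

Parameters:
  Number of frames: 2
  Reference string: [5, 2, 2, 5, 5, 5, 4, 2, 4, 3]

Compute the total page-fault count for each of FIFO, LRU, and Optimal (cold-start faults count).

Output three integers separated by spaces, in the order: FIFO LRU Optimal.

--- FIFO ---
  step 0: ref 5 -> FAULT, frames=[5,-] (faults so far: 1)
  step 1: ref 2 -> FAULT, frames=[5,2] (faults so far: 2)
  step 2: ref 2 -> HIT, frames=[5,2] (faults so far: 2)
  step 3: ref 5 -> HIT, frames=[5,2] (faults so far: 2)
  step 4: ref 5 -> HIT, frames=[5,2] (faults so far: 2)
  step 5: ref 5 -> HIT, frames=[5,2] (faults so far: 2)
  step 6: ref 4 -> FAULT, evict 5, frames=[4,2] (faults so far: 3)
  step 7: ref 2 -> HIT, frames=[4,2] (faults so far: 3)
  step 8: ref 4 -> HIT, frames=[4,2] (faults so far: 3)
  step 9: ref 3 -> FAULT, evict 2, frames=[4,3] (faults so far: 4)
  FIFO total faults: 4
--- LRU ---
  step 0: ref 5 -> FAULT, frames=[5,-] (faults so far: 1)
  step 1: ref 2 -> FAULT, frames=[5,2] (faults so far: 2)
  step 2: ref 2 -> HIT, frames=[5,2] (faults so far: 2)
  step 3: ref 5 -> HIT, frames=[5,2] (faults so far: 2)
  step 4: ref 5 -> HIT, frames=[5,2] (faults so far: 2)
  step 5: ref 5 -> HIT, frames=[5,2] (faults so far: 2)
  step 6: ref 4 -> FAULT, evict 2, frames=[5,4] (faults so far: 3)
  step 7: ref 2 -> FAULT, evict 5, frames=[2,4] (faults so far: 4)
  step 8: ref 4 -> HIT, frames=[2,4] (faults so far: 4)
  step 9: ref 3 -> FAULT, evict 2, frames=[3,4] (faults so far: 5)
  LRU total faults: 5
--- Optimal ---
  step 0: ref 5 -> FAULT, frames=[5,-] (faults so far: 1)
  step 1: ref 2 -> FAULT, frames=[5,2] (faults so far: 2)
  step 2: ref 2 -> HIT, frames=[5,2] (faults so far: 2)
  step 3: ref 5 -> HIT, frames=[5,2] (faults so far: 2)
  step 4: ref 5 -> HIT, frames=[5,2] (faults so far: 2)
  step 5: ref 5 -> HIT, frames=[5,2] (faults so far: 2)
  step 6: ref 4 -> FAULT, evict 5, frames=[4,2] (faults so far: 3)
  step 7: ref 2 -> HIT, frames=[4,2] (faults so far: 3)
  step 8: ref 4 -> HIT, frames=[4,2] (faults so far: 3)
  step 9: ref 3 -> FAULT, evict 2, frames=[4,3] (faults so far: 4)
  Optimal total faults: 4

Answer: 4 5 4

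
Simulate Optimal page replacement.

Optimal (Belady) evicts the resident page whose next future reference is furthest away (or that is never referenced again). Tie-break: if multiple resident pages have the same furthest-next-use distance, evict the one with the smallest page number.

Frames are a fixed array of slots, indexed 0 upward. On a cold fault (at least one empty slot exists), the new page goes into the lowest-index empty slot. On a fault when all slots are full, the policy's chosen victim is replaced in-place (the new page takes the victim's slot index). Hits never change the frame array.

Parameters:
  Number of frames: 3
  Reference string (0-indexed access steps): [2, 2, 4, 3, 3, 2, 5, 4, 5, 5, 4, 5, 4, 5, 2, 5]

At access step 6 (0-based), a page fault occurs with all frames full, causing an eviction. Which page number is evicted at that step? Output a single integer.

Answer: 3

Derivation:
Step 0: ref 2 -> FAULT, frames=[2,-,-]
Step 1: ref 2 -> HIT, frames=[2,-,-]
Step 2: ref 4 -> FAULT, frames=[2,4,-]
Step 3: ref 3 -> FAULT, frames=[2,4,3]
Step 4: ref 3 -> HIT, frames=[2,4,3]
Step 5: ref 2 -> HIT, frames=[2,4,3]
Step 6: ref 5 -> FAULT, evict 3, frames=[2,4,5]
At step 6: evicted page 3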